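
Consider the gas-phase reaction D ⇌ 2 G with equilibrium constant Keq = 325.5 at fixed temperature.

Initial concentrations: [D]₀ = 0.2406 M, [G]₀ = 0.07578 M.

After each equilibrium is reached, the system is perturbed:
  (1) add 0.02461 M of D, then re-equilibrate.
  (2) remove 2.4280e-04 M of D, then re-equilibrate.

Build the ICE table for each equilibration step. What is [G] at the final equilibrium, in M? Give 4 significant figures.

[G]_eq = 0.6035 M

Q₀ = 0.02387 vs Keq = 325.5 ⇒ Q<K, forward
Step 1:
                  D         G
  Initial    0.2406   0.07578
  Change    -0.2397    0.4793
  Equil   9.4661e-04    0.5551
  solve Keq expr → x = 0.2397; check Q = 325.5
Then add 0.02461 M of D.
Step 2:
                  D         G
  Initial   0.02556    0.5551
  Change   -0.02444   0.04887
  Equil    0.001121     0.604
  solve Keq expr → x = 0.02444; check Q = 325.5
Then remove 2.4280e-04 M of D.
Step 3:
                  D         G
  Initial 8.7783e-04     0.604
  Change  2.4101e-04 -4.8202e-04
  Equil    0.001119    0.6035
  solve Keq expr → x = -2.4101e-04; check Q = 325.5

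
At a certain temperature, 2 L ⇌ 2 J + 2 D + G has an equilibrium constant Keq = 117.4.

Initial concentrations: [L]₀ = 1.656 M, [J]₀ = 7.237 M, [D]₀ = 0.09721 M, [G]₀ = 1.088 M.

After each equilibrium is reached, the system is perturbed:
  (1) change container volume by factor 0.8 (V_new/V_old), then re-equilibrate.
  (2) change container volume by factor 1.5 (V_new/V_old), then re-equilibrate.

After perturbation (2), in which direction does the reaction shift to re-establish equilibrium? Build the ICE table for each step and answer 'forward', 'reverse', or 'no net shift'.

Direction: forward

Q₀ = 0.1964 vs Keq = 117.4 ⇒ Q<K, forward
Step 1:
                    L           J           D           G
  init          1.656       7.237     0.09721       1.088
  Δ           -0.8206      0.8206      0.8206      0.4103
  eq           0.8354       8.058      0.9178       1.498
  solve Keq expr → x = 0.4103; check Q = 117.4
Then change container volume by factor 0.8 (V_new/V_old).
Step 2:
                    L           J           D           G
  init          1.044       10.07       1.147       1.873
  Δ             0.162      -0.162      -0.162    -0.08099
  eq            1.206        9.91      0.9853       1.792
  solve Keq expr → x = -0.08099; check Q = 117.4
Then change container volume by factor 1.5 (V_new/V_old).
Step 3:
                    L           J           D           G
  init         0.8042       6.607      0.6568       1.195
  Δ           -0.1957      0.1957      0.1957     0.09785
  eq           0.6085       6.802      0.8525       1.292
  solve Keq expr → x = 0.09785; check Q = 117.4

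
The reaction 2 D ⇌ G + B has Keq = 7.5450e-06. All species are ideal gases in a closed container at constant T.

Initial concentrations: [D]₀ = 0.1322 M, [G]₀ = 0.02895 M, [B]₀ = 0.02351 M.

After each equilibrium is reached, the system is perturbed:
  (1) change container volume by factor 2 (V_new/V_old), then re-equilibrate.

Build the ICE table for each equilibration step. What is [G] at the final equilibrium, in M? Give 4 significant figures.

Q₀ = 0.03894 vs Keq = 7.5450e-06 ⇒ Q>K, reverse
Step 1:
                  D         G         B
  Initial    0.1322   0.02895   0.02351
  Change    0.04693  -0.02347  -0.02347
  Equil      0.1791  0.005484 4.4146e-05
  solve Keq expr → x = -0.02347; check Q = 7.5450e-06
Then change container volume by factor 2 (V_new/V_old).
Step 2:
                  D         G         B
  Initial   0.08957  0.002742 2.2073e-05
  Change          0         0         0
  Equil     0.08957  0.002742 2.2073e-05
  solve Keq expr → x = 0; check Q = 7.5450e-06

[G]_eq = 0.002742 M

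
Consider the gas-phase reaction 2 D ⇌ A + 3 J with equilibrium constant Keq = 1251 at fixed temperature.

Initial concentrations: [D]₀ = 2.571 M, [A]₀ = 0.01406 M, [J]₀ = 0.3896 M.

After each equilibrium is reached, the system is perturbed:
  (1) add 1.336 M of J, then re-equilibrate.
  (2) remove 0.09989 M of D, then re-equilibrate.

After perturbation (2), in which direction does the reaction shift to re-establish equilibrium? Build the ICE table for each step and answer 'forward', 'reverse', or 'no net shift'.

Q₀ = 1.2579e-04 vs Keq = 1251 ⇒ Q<K, forward
Step 1:
                   D          A          J
  Initial      2.571    0.01406     0.3896
  Change      -2.335      1.168      3.503
  Equil        0.236      1.182      3.892
  solve Keq expr → x = 1.168; check Q = 1251
Then add 1.336 M of J.
Step 2:
                   D          A          J
  Initial      0.236      1.182      5.228
  Change      0.1067   -0.05333      -0.16
  Equil       0.3426      1.128      5.068
  solve Keq expr → x = -0.05333; check Q = 1251
Then remove 0.09989 M of D.
Step 3:
                   D          A          J
  Initial     0.2428      1.128      5.068
  Change     0.08154   -0.04077    -0.1223
  Equil       0.3243      1.087      4.946
  solve Keq expr → x = -0.04077; check Q = 1251

Direction: reverse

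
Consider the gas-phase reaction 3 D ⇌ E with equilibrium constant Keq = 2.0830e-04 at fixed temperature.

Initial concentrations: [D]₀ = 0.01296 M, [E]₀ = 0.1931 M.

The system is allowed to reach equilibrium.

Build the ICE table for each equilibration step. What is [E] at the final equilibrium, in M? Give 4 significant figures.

Q₀ = 8.8709e+04 vs Keq = 2.0830e-04 ⇒ Q>K, reverse
Step 1:
                   D          E
  init       0.01296     0.1931
  Δ           0.5792    -0.1931
  eq          0.5921 4.3246e-05
  solve Keq expr → x = -0.1931; check Q = 2.0830e-04

[E]_eq = 4.3246e-05 M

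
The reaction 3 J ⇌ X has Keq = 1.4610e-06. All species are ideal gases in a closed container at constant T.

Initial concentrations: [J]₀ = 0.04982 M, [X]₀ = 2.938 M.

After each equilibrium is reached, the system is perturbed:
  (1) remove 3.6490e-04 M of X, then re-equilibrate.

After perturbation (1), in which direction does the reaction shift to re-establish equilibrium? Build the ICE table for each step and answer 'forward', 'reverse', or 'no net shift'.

Q₀ = 2.3760e+04 vs Keq = 1.4610e-06 ⇒ Q>K, reverse
Step 1:
                   J          X
  Initial    0.04982      2.938
  Change       8.811     -2.937
  Equil        8.861   0.001016
  solve Keq expr → x = -2.937; check Q = 1.4610e-06
Then remove 3.6490e-04 M of X.
Step 2:
                   J          X
  Initial      8.861 6.5150e-04
  Change   -0.001094 3.6452e-04
  Equil         8.86   0.001016
  solve Keq expr → x = 3.6452e-04; check Q = 1.4610e-06

Direction: forward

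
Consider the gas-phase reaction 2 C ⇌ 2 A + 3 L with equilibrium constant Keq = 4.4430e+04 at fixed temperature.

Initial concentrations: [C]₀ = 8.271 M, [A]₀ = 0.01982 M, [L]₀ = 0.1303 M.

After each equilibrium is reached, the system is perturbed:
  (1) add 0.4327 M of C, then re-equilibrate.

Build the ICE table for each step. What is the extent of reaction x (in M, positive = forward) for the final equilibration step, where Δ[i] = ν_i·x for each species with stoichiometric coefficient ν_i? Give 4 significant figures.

x = 0.1514 M

Q₀ = 1.2704e-08 vs Keq = 4.4430e+04 ⇒ Q<K, forward
Step 1:
                    C           A           L
  I             8.271     0.01982      0.1303
  C            -7.083       7.083       10.62
  E             1.188       7.102       10.75
  solve Keq expr → x = 3.541; check Q = 4.4430e+04
Then add 0.4327 M of C.
Step 2:
                    C           A           L
  I             1.621       7.102       10.75
  C           -0.3027      0.3027      0.4541
  E             1.318       7.405       11.21
  solve Keq expr → x = 0.1514; check Q = 4.4430e+04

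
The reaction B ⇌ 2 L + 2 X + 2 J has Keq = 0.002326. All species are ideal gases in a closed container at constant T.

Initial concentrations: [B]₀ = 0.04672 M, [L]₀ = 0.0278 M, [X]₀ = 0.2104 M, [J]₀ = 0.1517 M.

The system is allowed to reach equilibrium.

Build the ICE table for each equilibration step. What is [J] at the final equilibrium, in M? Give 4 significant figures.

Q₀ = 1.6852e-05 vs Keq = 0.002326 ⇒ Q<K, forward
Step 1:
                   B          L          X          J
  Initial    0.04672     0.0278     0.2104     0.1517
  Change    -0.03301    0.06602    0.06602    0.06602
  Equil      0.01371    0.09382     0.2764     0.2177
  solve Keq expr → x = 0.03301; check Q = 0.002326

[J]_eq = 0.2177 M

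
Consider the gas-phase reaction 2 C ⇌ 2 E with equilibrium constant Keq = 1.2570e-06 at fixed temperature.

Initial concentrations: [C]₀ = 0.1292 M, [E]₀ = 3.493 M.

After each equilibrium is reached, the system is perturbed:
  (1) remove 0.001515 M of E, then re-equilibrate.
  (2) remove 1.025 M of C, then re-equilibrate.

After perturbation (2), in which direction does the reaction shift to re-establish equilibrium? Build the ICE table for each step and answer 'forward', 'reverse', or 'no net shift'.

Q₀ = 730.9 vs Keq = 1.2570e-06 ⇒ Q>K, reverse
Step 1:
                    C           E
  init         0.1292       3.493
  Δ             3.489      -3.489
  eq            3.618    0.004057
  solve Keq expr → x = -1.744; check Q = 1.2570e-06
Then remove 0.001515 M of E.
Step 2:
                    C           E
  init          3.618    0.002542
  Δ         -0.001513    0.001513
  eq            3.617    0.004055
  solve Keq expr → x = 7.5665e-04; check Q = 1.2570e-06
Then remove 1.025 M of C.
Step 3:
                    C           E
  init          2.592    0.004055
  Δ          0.001148   -0.001148
  eq            2.593    0.002907
  solve Keq expr → x = -5.7395e-04; check Q = 1.2570e-06

Direction: reverse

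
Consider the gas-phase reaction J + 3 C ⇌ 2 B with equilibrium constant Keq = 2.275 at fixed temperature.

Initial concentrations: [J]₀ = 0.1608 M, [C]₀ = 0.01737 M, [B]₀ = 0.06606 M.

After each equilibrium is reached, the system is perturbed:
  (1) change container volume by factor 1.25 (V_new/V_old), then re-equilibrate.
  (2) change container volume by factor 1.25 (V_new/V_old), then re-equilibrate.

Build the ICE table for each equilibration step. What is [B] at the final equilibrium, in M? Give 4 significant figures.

[B]_eq = 0.008132 M

Q₀ = 5178 vs Keq = 2.275 ⇒ Q>K, reverse
Step 1:
                   J          C          B
  init        0.1608    0.01737    0.06606
  Δ          0.02425    0.07276    -0.0485
  eq          0.1851    0.09013    0.01756
  solve Keq expr → x = -0.02425; check Q = 2.275
Then change container volume by factor 1.25 (V_new/V_old).
Step 2:
                   J          C          B
  init         0.148     0.0721    0.01404
  Δ         0.001022   0.003065  -0.002044
  eq          0.1491    0.07517      0.012
  solve Keq expr → x = -0.001022; check Q = 2.275
Then change container volume by factor 1.25 (V_new/V_old).
Step 3:
                   J          C          B
  init        0.1193    0.06013   0.009601
  Δ       7.3458e-04   0.002204  -0.001469
  eq            0.12    0.06234   0.008132
  solve Keq expr → x = -7.3458e-04; check Q = 2.275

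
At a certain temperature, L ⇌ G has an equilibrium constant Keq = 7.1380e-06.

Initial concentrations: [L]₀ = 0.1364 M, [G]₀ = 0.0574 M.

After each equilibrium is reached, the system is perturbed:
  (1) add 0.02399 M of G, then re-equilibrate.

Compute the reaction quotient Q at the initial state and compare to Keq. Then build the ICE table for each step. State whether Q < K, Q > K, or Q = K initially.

Q₀ = 0.4208; Q > K (proceeds reverse)

Q₀ = 0.4208 vs Keq = 7.1380e-06 ⇒ Q>K, reverse
Step 1:
                   L          G
  Initial     0.1364     0.0574
  Change      0.0574    -0.0574
  Equil       0.1938 1.3833e-06
  solve Keq expr → x = -0.0574; check Q = 7.1380e-06
Then add 0.02399 M of G.
Step 2:
                   L          G
  Initial     0.1938    0.02399
  Change     0.02399   -0.02399
  Equil       0.2178 1.5546e-06
  solve Keq expr → x = -0.02399; check Q = 7.1380e-06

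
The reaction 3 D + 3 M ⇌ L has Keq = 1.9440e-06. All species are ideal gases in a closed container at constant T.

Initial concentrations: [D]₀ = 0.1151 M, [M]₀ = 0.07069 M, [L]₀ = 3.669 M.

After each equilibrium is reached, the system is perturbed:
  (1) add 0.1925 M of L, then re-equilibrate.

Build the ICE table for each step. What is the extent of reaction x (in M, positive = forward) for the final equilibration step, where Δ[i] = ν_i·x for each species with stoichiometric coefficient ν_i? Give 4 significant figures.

Q₀ = 6.8116e+06 vs Keq = 1.9440e-06 ⇒ Q>K, reverse
Step 1:
                   D          M          L
  init        0.1151    0.07069      3.669
  Δ             8.56       8.56     -2.853
  eq           8.675       8.63     0.8158
  solve Keq expr → x = -2.853; check Q = 1.9440e-06
Then add 0.1925 M of L.
Step 2:
                   D          M          L
  init         8.675       8.63      1.008
  Δ           0.2061     0.2061   -0.06872
  eq           8.881      8.837     0.9396
  solve Keq expr → x = -0.06872; check Q = 1.9440e-06

x = -0.06872 M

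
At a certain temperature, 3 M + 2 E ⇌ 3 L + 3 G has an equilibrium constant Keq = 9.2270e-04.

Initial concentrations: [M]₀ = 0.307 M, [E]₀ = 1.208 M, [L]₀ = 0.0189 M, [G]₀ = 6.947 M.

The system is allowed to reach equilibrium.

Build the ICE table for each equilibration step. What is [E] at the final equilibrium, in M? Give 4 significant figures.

[E]_eq = 1.217 M

Q₀ = 0.05361 vs Keq = 9.2270e-04 ⇒ Q>K, reverse
Step 1:
                   M          E          L          G
  init         0.307      1.208     0.0189      6.947
  Δ          0.01377   0.009177   -0.01377   -0.01377
  eq          0.3208      1.217   0.005135      6.933
  solve Keq expr → x = -0.004588; check Q = 9.2270e-04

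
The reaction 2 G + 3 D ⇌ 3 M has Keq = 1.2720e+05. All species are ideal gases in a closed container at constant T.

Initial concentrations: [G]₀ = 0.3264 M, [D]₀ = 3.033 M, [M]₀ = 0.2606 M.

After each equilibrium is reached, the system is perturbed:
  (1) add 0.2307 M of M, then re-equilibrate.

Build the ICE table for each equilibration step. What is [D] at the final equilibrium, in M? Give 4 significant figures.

Q₀ = 0.005954 vs Keq = 1.2720e+05 ⇒ Q<K, forward
Step 1:
                    G           D           M
  init         0.3264       3.033      0.2606
  Δ            -0.326     -0.4889      0.4889
  eq       4.4838e-04       2.544      0.7495
  solve Keq expr → x = 0.163; check Q = 1.2720e+05
Then add 0.2307 M of M.
Step 2:
                    G           D           M
  init     4.4838e-04       2.544      0.9802
  Δ        2.2173e-04  3.3260e-04 -3.3260e-04
  eq       6.7011e-04       2.544      0.9799
  solve Keq expr → x = -1.1087e-04; check Q = 1.2720e+05

[D]_eq = 2.544 M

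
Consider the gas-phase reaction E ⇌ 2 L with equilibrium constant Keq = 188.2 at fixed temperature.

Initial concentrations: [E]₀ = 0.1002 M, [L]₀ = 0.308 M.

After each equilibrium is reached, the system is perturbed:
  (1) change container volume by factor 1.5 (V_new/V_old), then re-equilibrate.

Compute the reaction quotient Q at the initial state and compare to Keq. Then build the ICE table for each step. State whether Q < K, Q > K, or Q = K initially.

Q₀ = 0.9467 vs Keq = 188.2 ⇒ Q<K, forward
Step 1:
                    E           L
  Initial      0.1002       0.308
  Change     -0.09884      0.1977
  Equil      0.001359      0.5057
  solve Keq expr → x = 0.09884; check Q = 188.2
Then change container volume by factor 1.5 (V_new/V_old).
Step 2:
                    E           L
  Initial  9.0583e-04      0.3371
  Change  -2.9979e-04  5.9958e-04
  Equil    6.0603e-04      0.3377
  solve Keq expr → x = 2.9979e-04; check Q = 188.2

Q₀ = 0.9467; Q < K (proceeds forward)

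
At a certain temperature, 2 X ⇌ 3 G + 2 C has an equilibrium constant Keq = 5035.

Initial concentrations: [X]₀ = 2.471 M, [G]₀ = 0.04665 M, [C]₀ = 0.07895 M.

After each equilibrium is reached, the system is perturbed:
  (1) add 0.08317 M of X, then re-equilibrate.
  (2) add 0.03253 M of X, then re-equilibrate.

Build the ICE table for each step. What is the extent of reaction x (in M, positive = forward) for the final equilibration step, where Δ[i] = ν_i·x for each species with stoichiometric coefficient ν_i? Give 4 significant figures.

x = 0.01312 M

Q₀ = 1.0364e-07 vs Keq = 5035 ⇒ Q<K, forward
Step 1:
                  X         G         C
  init        2.471   0.04665   0.07895
  Δ          -2.261     3.391     2.261
  eq         0.2102     3.438      2.34
  solve Keq expr → x = 1.13; check Q = 5035
Then add 0.08317 M of X.
Step 2:
                  X         G         C
  init       0.2934     3.438      2.34
  Δ        -0.06749    0.1012   0.06749
  eq         0.2259     3.539     2.407
  solve Keq expr → x = 0.03374; check Q = 5035
Then add 0.03253 M of X.
Step 3:
                  X         G         C
  init       0.2584     3.539     2.407
  Δ        -0.02625   0.03937   0.02625
  eq         0.2322     3.578     2.433
  solve Keq expr → x = 0.01312; check Q = 5035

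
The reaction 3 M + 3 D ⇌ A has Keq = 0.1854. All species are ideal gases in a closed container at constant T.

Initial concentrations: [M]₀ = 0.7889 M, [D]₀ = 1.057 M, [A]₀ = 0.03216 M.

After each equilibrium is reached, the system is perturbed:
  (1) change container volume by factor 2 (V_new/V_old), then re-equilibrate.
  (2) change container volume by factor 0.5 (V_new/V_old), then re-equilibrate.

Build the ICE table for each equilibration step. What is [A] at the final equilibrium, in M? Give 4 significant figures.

[A]_eq = 0.06001 M

Q₀ = 0.05547 vs Keq = 0.1854 ⇒ Q<K, forward
Step 1:
                   M          D          A
  init        0.7889      1.057    0.03216
  Δ         -0.08356   -0.08356    0.02785
  eq          0.7053     0.9734    0.06001
  solve Keq expr → x = 0.02785; check Q = 0.1854
Then change container volume by factor 2 (V_new/V_old).
Step 2:
                   M          D          A
  init        0.3527     0.4867    0.03001
  Δ          0.08165    0.08165   -0.02722
  eq          0.4343     0.5684   0.002789
  solve Keq expr → x = -0.02722; check Q = 0.1854
Then change container volume by factor 0.5 (V_new/V_old).
Step 3:
                   M          D          A
  init        0.8686      1.137   0.005578
  Δ          -0.1633    -0.1633    0.05443
  eq          0.7053     0.9734    0.06001
  solve Keq expr → x = 0.05443; check Q = 0.1854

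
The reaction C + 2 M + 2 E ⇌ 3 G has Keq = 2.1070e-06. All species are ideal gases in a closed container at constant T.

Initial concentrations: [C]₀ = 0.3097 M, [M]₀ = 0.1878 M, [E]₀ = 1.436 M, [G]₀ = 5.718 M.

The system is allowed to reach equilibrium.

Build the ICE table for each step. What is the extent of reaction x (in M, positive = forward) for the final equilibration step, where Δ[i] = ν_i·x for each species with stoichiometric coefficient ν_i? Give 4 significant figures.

Q₀ = 8300 vs Keq = 2.1070e-06 ⇒ Q>K, reverse
Step 1:
                   C          M          E          G
  I           0.3097     0.1878      1.436      5.718
  C            1.865       3.73       3.73     -5.595
  E            2.175      3.918      5.166     0.1233
  solve Keq expr → x = -1.865; check Q = 2.1070e-06

x = -1.865 M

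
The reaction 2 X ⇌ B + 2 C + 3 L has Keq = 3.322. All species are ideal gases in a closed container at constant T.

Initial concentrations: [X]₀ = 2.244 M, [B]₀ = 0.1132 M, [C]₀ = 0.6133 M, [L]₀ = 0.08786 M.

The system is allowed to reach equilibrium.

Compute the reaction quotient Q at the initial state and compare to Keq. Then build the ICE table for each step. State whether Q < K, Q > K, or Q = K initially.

Q₀ = 5.7348e-06 vs Keq = 3.322 ⇒ Q<K, forward
Step 1:
                  X         B         C         L
  init        2.244    0.1132    0.6133   0.08786
  Δ         -0.9668    0.4834    0.9668      1.45
  eq          1.277    0.5966      1.58     1.538
  solve Keq expr → x = 0.4834; check Q = 3.322

Q₀ = 5.7348e-06; Q < K (proceeds forward)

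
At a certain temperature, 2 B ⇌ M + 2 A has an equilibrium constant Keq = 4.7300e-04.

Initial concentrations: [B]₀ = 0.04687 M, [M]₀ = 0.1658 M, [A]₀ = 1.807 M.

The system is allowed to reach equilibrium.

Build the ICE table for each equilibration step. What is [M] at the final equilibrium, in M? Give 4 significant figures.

[M]_eq = 3.1112e-05 M

Q₀ = 246.4 vs Keq = 4.7300e-04 ⇒ Q>K, reverse
Step 1:
                    B           M           A
  I           0.04687      0.1658       1.807
  C            0.3315     -0.1658     -0.3315
  E            0.3784  3.1112e-05       1.475
  solve Keq expr → x = -0.1658; check Q = 4.7300e-04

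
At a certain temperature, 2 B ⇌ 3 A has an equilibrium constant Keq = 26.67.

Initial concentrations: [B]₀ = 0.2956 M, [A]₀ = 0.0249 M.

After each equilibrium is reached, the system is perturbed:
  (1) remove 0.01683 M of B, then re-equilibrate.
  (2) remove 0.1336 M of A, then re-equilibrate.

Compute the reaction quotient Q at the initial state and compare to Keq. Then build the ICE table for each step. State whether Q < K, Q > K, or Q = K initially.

Q₀ = 1.7668e-04; Q < K (proceeds forward)

Q₀ = 1.7668e-04 vs Keq = 26.67 ⇒ Q<K, forward
Step 1:
                    B           A
  I            0.2956      0.0249
  C           -0.2474       0.371
  E           0.04824      0.3959
  solve Keq expr → x = 0.1237; check Q = 26.67
Then remove 0.01683 M of B.
Step 2:
                    B           A
  I           0.03141      0.3959
  C           0.01324    -0.01987
  E           0.04466      0.3761
  solve Keq expr → x = -0.006622; check Q = 26.67
Then remove 0.1336 M of A.
Step 3:
                    B           A
  I           0.04466      0.2425
  C          -0.01765     0.02647
  E           0.02701      0.2689
  solve Keq expr → x = 0.008825; check Q = 26.67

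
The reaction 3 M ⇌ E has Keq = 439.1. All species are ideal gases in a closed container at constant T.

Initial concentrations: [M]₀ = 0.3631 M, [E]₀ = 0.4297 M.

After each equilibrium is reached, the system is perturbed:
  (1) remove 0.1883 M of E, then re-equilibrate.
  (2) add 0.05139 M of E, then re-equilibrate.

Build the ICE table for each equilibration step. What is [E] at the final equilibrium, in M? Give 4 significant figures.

Q₀ = 8.976 vs Keq = 439.1 ⇒ Q<K, forward
Step 1:
                    M           E
  Initial      0.3631      0.4297
  Change      -0.2576     0.08587
  Equil        0.1055      0.5156
  solve Keq expr → x = 0.08587; check Q = 439.1
Then remove 0.1883 M of E.
Step 2:
                    M           E
  Initial      0.1055      0.3273
  Change     -0.01439    0.004797
  Equil       0.09111      0.3321
  solve Keq expr → x = 0.004797; check Q = 439.1
Then add 0.05139 M of E.
Step 3:
                    M           E
  Initial     0.09111      0.3835
  Change     0.004356   -0.001452
  Equil       0.09546       0.382
  solve Keq expr → x = -0.001452; check Q = 439.1

[E]_eq = 0.382 M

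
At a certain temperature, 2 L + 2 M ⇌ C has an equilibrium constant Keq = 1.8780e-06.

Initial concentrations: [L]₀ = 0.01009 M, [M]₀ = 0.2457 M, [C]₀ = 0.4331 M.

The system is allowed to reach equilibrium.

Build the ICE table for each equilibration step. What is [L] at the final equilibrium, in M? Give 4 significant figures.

Q₀ = 7.0469e+04 vs Keq = 1.8780e-06 ⇒ Q>K, reverse
Step 1:
                    L           M           C
  Initial     0.01009      0.2457      0.4331
  Change       0.8662      0.8662     -0.4331
  Equil        0.8763       1.112  1.7829e-06
  solve Keq expr → x = -0.4331; check Q = 1.8780e-06

[L]_eq = 0.8763 M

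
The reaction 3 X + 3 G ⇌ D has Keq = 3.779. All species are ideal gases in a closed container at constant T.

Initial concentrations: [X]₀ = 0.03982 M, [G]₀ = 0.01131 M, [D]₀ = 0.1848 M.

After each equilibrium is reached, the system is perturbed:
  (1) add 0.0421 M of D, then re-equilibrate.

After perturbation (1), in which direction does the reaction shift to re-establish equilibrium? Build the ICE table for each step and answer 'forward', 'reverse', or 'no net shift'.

Direction: reverse

Q₀ = 2.0231e+09 vs Keq = 3.779 ⇒ Q>K, reverse
Step 1:
                   X          G          D
  Initial    0.03982    0.01131     0.1848
  Change      0.4397     0.4397    -0.1466
  Equil       0.4795      0.451    0.03823
  solve Keq expr → x = -0.1466; check Q = 3.779
Then add 0.0421 M of D.
Step 2:
                   X          G          D
  Initial     0.4795      0.451    0.08033
  Change      0.0439     0.0439   -0.01463
  Equil       0.5234     0.4949     0.0657
  solve Keq expr → x = -0.01463; check Q = 3.779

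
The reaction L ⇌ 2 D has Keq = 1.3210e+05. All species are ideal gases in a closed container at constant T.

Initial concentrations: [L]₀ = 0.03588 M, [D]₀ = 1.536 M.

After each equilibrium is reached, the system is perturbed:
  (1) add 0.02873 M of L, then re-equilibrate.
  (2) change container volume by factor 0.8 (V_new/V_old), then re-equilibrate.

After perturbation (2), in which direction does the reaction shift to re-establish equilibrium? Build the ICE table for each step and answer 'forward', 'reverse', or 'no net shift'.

Direction: reverse

Q₀ = 65.76 vs Keq = 1.3210e+05 ⇒ Q<K, forward
Step 1:
                    L           D
  init        0.03588       1.536
  Δ          -0.03586     0.07172
  eq       1.9567e-05       1.608
  solve Keq expr → x = 0.03586; check Q = 1.3210e+05
Then add 0.02873 M of L.
Step 2:
                    L           D
  init        0.02875       1.608
  Δ          -0.02873     0.05746
  eq       2.0990e-05       1.665
  solve Keq expr → x = 0.02873; check Q = 1.3210e+05
Then change container volume by factor 0.8 (V_new/V_old).
Step 3:
                    L           D
  init     2.6238e-05       2.081
  Δ        6.5591e-06 -1.3118e-05
  eq       3.2797e-05       2.081
  solve Keq expr → x = -6.5591e-06; check Q = 1.3210e+05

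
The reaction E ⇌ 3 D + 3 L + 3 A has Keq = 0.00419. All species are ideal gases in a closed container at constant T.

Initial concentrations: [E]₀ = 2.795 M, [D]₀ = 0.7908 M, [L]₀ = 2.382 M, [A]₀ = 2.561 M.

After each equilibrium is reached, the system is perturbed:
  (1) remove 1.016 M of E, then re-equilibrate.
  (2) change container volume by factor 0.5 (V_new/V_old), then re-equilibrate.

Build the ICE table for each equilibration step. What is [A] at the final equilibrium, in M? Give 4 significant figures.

[A]_eq = 3.563 M

Q₀ = 40.17 vs Keq = 0.00419 ⇒ Q>K, reverse
Step 1:
                   E          D          L          A
  Initial      2.795     0.7908      2.382      2.561
  Change      0.2383     -0.715     -0.715     -0.715
  Equil        3.033    0.07583      1.667      1.846
  solve Keq expr → x = -0.2383; check Q = 0.00419
Then remove 1.016 M of E.
Step 2:
                   E          D          L          A
  Initial      2.017    0.07583      1.667      1.846
  Change    0.002976  -0.008928  -0.008928  -0.008928
  Equil         2.02    0.06691      1.658      1.837
  solve Keq expr → x = -0.002976; check Q = 0.00419
Then change container volume by factor 0.5 (V_new/V_old).
Step 3:
                   E          D          L          A
  Initial      4.041     0.1338      3.316      3.674
  Change     0.03709    -0.1113    -0.1113    -0.1113
  Equil        4.078    0.02256      3.205      3.563
  solve Keq expr → x = -0.03709; check Q = 0.00419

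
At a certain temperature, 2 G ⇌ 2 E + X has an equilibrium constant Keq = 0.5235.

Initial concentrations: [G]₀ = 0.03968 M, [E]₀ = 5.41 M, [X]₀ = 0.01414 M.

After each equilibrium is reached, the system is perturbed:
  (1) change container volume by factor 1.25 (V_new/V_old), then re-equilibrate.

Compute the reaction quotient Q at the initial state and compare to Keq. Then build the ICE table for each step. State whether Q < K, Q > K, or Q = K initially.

Q₀ = 262.8 vs Keq = 0.5235 ⇒ Q>K, reverse
Step 1:
                  G         E         X
  init      0.03968      5.41   0.01414
  Δ         0.02811  -0.02811  -0.01406
  eq        0.06779     5.382 8.3067e-05
  solve Keq expr → x = -0.01406; check Q = 0.5235
Then change container volume by factor 1.25 (V_new/V_old).
Step 2:
                  G         E         X
  init      0.05424     4.306 6.6454e-05
  Δ       -3.3022e-05 3.3022e-05 1.6511e-05
  eq         0.0542     4.306 8.2965e-05
  solve Keq expr → x = 1.6511e-05; check Q = 0.5235

Q₀ = 262.8; Q > K (proceeds reverse)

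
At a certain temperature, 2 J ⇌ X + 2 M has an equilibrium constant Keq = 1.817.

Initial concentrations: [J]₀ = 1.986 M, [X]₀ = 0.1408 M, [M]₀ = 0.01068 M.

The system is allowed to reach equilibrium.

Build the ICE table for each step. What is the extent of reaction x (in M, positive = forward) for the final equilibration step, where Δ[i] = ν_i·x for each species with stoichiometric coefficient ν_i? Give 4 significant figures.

x = 0.6034 M

Q₀ = 4.0718e-06 vs Keq = 1.817 ⇒ Q<K, forward
Step 1:
                    J           X           M
  init          1.986      0.1408     0.01068
  Δ            -1.207      0.6034       1.207
  eq           0.7792      0.7442       1.217
  solve Keq expr → x = 0.6034; check Q = 1.817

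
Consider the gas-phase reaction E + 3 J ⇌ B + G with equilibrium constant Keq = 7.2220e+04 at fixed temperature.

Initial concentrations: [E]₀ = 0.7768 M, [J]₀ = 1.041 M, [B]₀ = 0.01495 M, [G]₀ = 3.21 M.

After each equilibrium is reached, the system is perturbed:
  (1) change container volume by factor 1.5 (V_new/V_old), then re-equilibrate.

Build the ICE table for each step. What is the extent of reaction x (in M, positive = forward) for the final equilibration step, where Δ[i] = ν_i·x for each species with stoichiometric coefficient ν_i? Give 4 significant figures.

x = -0.002279 M

Q₀ = 0.05476 vs Keq = 7.2220e+04 ⇒ Q<K, forward
Step 1:
                    E           J           B           G
  Initial      0.7768       1.041     0.01495        3.21
  Change      -0.3357      -1.007      0.3357      0.3357
  Equil        0.4411     0.03392      0.3506       3.546
  solve Keq expr → x = 0.3357; check Q = 7.2220e+04
Then change container volume by factor 1.5 (V_new/V_old).
Step 2:
                    E           J           B           G
  Initial      0.2941     0.02261      0.2338       2.364
  Change     0.002279    0.006837   -0.002279   -0.002279
  Equil        0.2963     0.02945      0.2315       2.362
  solve Keq expr → x = -0.002279; check Q = 7.2220e+04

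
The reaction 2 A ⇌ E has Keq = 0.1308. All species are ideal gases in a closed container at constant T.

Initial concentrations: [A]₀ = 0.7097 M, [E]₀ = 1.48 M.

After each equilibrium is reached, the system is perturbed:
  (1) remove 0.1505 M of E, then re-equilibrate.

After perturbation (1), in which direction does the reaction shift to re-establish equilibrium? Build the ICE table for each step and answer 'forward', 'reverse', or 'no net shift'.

Q₀ = 2.938 vs Keq = 0.1308 ⇒ Q>K, reverse
Step 1:
                   A          E
  init        0.7097       1.48
  Δ            1.584    -0.7919
  eq           2.294     0.6881
  solve Keq expr → x = -0.7919; check Q = 0.1308
Then remove 0.1505 M of E.
Step 2:
                   A          E
  init         2.294     0.5376
  Δ          -0.1391    0.06956
  eq           2.154     0.6071
  solve Keq expr → x = 0.06956; check Q = 0.1308

Direction: forward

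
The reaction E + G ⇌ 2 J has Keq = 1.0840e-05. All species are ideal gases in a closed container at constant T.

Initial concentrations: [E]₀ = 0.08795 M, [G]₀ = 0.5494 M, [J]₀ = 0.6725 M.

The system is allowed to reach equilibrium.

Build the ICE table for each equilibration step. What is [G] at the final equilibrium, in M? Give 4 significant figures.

Q₀ = 9.36 vs Keq = 1.0840e-05 ⇒ Q>K, reverse
Step 1:
                  E         G         J
  I         0.08795    0.5494    0.6725
  C          0.3352    0.3352   -0.6705
  E          0.4232    0.8846  0.002015
  solve Keq expr → x = -0.3352; check Q = 1.0840e-05

[G]_eq = 0.8846 M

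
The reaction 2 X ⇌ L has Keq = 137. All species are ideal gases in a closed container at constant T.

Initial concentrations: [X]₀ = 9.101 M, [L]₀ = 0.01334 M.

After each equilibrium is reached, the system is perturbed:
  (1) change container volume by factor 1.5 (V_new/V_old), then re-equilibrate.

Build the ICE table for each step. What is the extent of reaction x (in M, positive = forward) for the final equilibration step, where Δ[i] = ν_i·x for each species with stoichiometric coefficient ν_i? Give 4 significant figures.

Q₀ = 1.6106e-04 vs Keq = 137 ⇒ Q<K, forward
Step 1:
                   X          L
  I            9.101    0.01334
  C            -8.92       4.46
  E           0.1807      4.473
  solve Keq expr → x = 4.46; check Q = 137
Then change container volume by factor 1.5 (V_new/V_old).
Step 2:
                   X          L
  I           0.1205      2.982
  C          0.02674   -0.01337
  E           0.1472      2.969
  solve Keq expr → x = -0.01337; check Q = 137

x = -0.01337 M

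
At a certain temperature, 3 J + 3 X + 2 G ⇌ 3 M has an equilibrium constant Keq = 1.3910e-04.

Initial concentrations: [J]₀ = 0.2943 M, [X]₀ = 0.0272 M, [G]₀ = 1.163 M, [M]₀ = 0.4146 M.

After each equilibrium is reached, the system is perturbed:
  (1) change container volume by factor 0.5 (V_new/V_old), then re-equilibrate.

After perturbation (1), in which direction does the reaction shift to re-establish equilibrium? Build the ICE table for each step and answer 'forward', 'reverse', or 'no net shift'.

Q₀ = 1.0272e+05 vs Keq = 1.3910e-04 ⇒ Q>K, reverse
Step 1:
                   J          X          G          M
  Initial     0.2943     0.0272      1.163     0.4146
  Change      0.3955     0.3955     0.2636    -0.3955
  Equil       0.6898     0.4227      1.427    0.01914
  solve Keq expr → x = -0.1318; check Q = 1.3910e-04
Then change container volume by factor 0.5 (V_new/V_old).
Step 2:
                   J          X          G          M
  Initial       1.38     0.8453      2.853    0.03829
  Change    -0.06706   -0.06706   -0.04471    0.06706
  Equil        1.312     0.7783      2.809     0.1053
  solve Keq expr → x = 0.02235; check Q = 1.3910e-04

Direction: forward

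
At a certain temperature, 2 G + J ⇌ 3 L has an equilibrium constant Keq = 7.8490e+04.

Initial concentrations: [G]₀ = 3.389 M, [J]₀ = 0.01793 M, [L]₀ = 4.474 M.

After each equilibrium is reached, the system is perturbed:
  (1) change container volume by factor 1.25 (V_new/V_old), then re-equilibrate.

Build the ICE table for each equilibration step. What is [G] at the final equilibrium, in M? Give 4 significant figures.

Q₀ = 434.9 vs Keq = 7.8490e+04 ⇒ Q<K, forward
Step 1:
                  G         J         L
  I           3.389   0.01793     4.474
  C        -0.03565  -0.01782   0.05347
  E           3.353 1.0515e-04     4.527
  solve Keq expr → x = 0.01782; check Q = 7.8490e+04
Then change container volume by factor 1.25 (V_new/V_old).
Step 2:
                  G         J         L
  I           2.683 8.4117e-05     3.622
  C               0         0         0
  E           2.683 8.4117e-05     3.622
  solve Keq expr → x = 0; check Q = 7.8490e+04

[G]_eq = 2.683 M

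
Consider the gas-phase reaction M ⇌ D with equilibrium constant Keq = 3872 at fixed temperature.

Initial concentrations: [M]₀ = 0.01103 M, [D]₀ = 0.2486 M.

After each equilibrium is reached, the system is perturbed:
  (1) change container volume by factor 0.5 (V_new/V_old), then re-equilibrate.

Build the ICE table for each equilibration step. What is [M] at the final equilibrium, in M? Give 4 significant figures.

Q₀ = 22.54 vs Keq = 3872 ⇒ Q<K, forward
Step 1:
                    M           D
  I           0.01103      0.2486
  C          -0.01096     0.01096
  E        6.7036e-05      0.2596
  solve Keq expr → x = 0.01096; check Q = 3872
Then change container volume by factor 0.5 (V_new/V_old).
Step 2:
                    M           D
  I        1.3407e-04      0.5191
  C                 0           0
  E        1.3407e-04      0.5191
  solve Keq expr → x = 0; check Q = 3872

[M]_eq = 1.3407e-04 M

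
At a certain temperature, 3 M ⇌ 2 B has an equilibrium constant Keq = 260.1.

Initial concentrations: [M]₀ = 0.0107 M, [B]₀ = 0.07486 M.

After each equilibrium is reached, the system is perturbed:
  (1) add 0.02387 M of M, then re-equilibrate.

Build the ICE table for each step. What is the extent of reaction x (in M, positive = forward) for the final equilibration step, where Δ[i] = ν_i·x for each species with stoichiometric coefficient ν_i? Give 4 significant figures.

Q₀ = 4575 vs Keq = 260.1 ⇒ Q>K, reverse
Step 1:
                   M          B
  init        0.0107    0.07486
  Δ          0.01465  -0.009767
  eq         0.02535    0.06509
  solve Keq expr → x = -0.004883; check Q = 260.1
Then add 0.02387 M of M.
Step 2:
                   M          B
  init       0.04922    0.06509
  Δ         -0.02044    0.01363
  eq         0.02878    0.07872
  solve Keq expr → x = 0.006815; check Q = 260.1

x = 0.006815 M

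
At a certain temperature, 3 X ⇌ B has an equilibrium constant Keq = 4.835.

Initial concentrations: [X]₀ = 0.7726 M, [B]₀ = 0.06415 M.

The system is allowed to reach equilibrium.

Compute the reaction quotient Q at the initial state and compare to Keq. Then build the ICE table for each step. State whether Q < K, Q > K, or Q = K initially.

Q₀ = 0.1391; Q < K (proceeds forward)

Q₀ = 0.1391 vs Keq = 4.835 ⇒ Q<K, forward
Step 1:
                   X          B
  init        0.7726    0.06415
  Δ          -0.4237     0.1412
  eq          0.3489     0.2054
  solve Keq expr → x = 0.1412; check Q = 4.835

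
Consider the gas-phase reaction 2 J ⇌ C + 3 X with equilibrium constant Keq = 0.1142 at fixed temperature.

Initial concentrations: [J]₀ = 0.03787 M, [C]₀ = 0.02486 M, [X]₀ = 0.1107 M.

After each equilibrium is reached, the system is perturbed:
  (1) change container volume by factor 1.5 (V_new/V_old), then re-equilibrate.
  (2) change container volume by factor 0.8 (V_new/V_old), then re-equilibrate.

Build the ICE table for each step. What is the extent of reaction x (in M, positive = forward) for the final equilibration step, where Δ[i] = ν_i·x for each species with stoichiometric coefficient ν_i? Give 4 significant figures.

x = -0.001277 M

Q₀ = 0.02352 vs Keq = 0.1142 ⇒ Q<K, forward
Step 1:
                    J           C           X
  init        0.03787     0.02486      0.1107
  Δ          -0.01315    0.006577     0.01973
  eq          0.02472     0.03144      0.1304
  solve Keq expr → x = 0.006577; check Q = 0.1142
Then change container volume by factor 1.5 (V_new/V_old).
Step 2:
                    J           C           X
  init        0.01648     0.02096     0.08695
  Δ         -0.003841     0.00192    0.005761
  eq          0.01264     0.02288     0.09272
  solve Keq expr → x = 0.00192; check Q = 0.1142
Then change container volume by factor 0.8 (V_new/V_old).
Step 3:
                    J           C           X
  init         0.0158      0.0286      0.1159
  Δ          0.002554   -0.001277   -0.003831
  eq          0.01835     0.02732      0.1121
  solve Keq expr → x = -0.001277; check Q = 0.1142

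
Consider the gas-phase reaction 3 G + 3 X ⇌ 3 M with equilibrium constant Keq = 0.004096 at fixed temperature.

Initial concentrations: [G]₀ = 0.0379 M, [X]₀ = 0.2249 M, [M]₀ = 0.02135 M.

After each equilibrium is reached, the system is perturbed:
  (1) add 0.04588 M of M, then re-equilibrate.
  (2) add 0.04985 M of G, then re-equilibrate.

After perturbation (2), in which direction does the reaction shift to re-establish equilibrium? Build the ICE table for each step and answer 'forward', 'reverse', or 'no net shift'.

Direction: forward

Q₀ = 15.71 vs Keq = 0.004096 ⇒ Q>K, reverse
Step 1:
                   G          X          M
  Initial     0.0379     0.2249    0.02135
  Change     0.01912    0.01912   -0.01912
  Equil      0.05702      0.244   0.002226
  solve Keq expr → x = -0.006375; check Q = 0.004096
Then add 0.04588 M of M.
Step 2:
                   G          X          M
  Initial    0.05702      0.244    0.04811
  Change     0.04348    0.04348   -0.04348
  Equil       0.1005     0.2875   0.004623
  solve Keq expr → x = -0.01449; check Q = 0.004096
Then add 0.04985 M of G.
Step 3:
                   G          X          M
  Initial     0.1504     0.2875   0.004623
  Change   -0.002144  -0.002144   0.002144
  Equil       0.1482     0.2854   0.006767
  solve Keq expr → x = 7.1457e-04; check Q = 0.004096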